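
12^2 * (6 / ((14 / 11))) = 4752 / 7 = 678.86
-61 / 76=-0.80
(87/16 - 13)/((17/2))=-121/136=-0.89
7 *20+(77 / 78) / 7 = 10931 / 78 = 140.14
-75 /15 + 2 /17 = -83 /17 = -4.88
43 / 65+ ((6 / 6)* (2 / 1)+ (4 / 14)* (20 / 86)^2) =2252139 / 841295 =2.68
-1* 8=-8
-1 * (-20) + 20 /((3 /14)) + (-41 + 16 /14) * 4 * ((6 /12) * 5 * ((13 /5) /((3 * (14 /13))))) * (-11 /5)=601961 /735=818.99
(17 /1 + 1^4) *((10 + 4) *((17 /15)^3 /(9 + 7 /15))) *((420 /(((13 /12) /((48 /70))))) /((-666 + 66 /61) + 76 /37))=-15.54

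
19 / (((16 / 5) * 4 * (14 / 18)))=855 / 448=1.91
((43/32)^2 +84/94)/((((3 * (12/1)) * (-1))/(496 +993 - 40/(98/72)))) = -9291364631/84897792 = -109.44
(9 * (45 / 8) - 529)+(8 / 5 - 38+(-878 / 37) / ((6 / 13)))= -2513881 / 4440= -566.19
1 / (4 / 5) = 5 / 4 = 1.25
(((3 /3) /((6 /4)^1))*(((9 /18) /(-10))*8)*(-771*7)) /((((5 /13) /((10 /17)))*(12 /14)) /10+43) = 1309672 /39181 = 33.43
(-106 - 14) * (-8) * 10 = 9600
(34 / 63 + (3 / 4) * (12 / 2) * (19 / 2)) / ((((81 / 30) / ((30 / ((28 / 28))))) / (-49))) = -1909075 / 81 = -23568.83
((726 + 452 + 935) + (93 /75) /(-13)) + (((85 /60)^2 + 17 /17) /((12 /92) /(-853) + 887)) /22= 302857865017579 /143337205440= 2112.90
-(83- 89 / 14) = -76.64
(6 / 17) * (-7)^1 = -42 / 17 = -2.47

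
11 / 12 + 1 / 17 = 199 / 204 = 0.98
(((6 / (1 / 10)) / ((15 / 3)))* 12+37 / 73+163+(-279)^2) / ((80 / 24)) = 17114523 / 730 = 23444.55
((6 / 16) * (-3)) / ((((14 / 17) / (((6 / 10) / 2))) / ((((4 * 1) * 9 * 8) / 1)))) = -118.03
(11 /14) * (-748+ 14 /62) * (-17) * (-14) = -4334847 /31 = -139833.77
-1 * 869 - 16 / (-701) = -609153 / 701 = -868.98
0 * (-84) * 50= 0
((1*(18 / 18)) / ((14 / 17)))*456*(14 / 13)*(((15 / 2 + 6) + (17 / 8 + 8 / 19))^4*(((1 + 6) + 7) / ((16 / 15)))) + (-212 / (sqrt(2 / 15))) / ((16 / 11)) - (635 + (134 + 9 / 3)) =189498610668387851 / 365228032 - 583*sqrt(30) / 8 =518849727.52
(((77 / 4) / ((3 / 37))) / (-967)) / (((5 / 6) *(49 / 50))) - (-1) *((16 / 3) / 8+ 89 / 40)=2104643 / 812280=2.59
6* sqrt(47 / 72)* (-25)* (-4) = 50* sqrt(94) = 484.77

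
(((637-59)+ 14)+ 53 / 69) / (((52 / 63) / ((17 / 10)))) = 14601657 / 11960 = 1220.87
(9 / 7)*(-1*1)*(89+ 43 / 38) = -30825 / 266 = -115.88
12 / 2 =6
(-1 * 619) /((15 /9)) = -1857 /5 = -371.40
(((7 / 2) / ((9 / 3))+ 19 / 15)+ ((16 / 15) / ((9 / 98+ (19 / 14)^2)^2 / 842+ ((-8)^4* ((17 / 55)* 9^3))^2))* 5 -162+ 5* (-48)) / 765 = -333032241279798010976371417 / 637614910934469351565398450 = -0.52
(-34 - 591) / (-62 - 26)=7.10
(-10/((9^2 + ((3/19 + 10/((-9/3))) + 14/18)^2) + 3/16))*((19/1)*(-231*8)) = 164273598720/40673659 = 4038.82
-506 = -506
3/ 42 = 1/ 14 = 0.07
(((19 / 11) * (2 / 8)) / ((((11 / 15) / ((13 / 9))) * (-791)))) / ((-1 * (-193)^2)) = 1235 / 42781668468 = 0.00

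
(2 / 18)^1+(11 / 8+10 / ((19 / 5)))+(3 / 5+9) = 93829 / 6840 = 13.72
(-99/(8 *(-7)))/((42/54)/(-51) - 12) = -45441/308840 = -0.15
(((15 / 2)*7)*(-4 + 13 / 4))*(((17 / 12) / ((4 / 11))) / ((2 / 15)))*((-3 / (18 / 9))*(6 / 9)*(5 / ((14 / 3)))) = 631125 / 512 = 1232.67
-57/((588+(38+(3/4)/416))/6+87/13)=-0.51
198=198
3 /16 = 0.19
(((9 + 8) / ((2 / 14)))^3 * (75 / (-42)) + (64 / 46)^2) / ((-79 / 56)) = 2133111.29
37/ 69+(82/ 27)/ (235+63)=50560/ 92529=0.55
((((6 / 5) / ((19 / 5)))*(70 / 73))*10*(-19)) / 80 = -105 / 146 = -0.72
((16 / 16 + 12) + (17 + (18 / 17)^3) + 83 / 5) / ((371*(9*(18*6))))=1173889 / 8858433780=0.00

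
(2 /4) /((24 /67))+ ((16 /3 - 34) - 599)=-30061 /48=-626.27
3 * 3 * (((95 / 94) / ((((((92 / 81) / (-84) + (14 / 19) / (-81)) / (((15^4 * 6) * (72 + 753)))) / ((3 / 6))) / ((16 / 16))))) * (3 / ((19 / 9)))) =-4920105689296875 / 68714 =-71602667422.90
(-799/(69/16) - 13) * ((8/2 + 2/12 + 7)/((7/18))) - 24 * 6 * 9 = -1125283/161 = -6989.34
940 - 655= 285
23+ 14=37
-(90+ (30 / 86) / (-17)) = -65775 / 731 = -89.98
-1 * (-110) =110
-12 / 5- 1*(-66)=63.60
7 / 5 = 1.40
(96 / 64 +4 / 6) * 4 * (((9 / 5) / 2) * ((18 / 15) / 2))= 117 / 25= 4.68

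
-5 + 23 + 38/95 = 92/5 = 18.40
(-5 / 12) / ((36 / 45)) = -25 / 48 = -0.52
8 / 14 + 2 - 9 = -45 / 7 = -6.43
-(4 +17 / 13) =-69 / 13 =-5.31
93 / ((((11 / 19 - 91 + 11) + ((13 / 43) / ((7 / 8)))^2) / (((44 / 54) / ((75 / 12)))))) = -4696031032 / 30715066125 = -0.15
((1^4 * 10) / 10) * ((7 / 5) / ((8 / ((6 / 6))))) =7 / 40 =0.18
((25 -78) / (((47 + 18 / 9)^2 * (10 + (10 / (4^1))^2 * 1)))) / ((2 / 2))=-212 / 156065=-0.00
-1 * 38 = -38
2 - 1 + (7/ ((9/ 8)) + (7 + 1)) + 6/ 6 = 146/ 9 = 16.22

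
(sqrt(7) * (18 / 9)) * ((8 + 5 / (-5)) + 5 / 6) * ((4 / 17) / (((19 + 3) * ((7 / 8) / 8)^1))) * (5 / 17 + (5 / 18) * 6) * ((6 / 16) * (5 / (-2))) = -188000 * sqrt(7) / 66759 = -7.45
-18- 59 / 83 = -1553 / 83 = -18.71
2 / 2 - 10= -9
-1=-1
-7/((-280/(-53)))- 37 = -38.32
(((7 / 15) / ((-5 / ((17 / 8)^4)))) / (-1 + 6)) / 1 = -584647 / 1536000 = -0.38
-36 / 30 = -6 / 5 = -1.20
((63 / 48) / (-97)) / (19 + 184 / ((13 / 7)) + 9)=-39 / 366272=-0.00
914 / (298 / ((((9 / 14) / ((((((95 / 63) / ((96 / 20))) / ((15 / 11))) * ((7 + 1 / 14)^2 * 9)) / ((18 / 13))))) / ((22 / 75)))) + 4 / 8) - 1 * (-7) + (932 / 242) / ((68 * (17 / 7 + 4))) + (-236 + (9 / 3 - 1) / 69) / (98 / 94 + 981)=485503171030835314 / 70790747242372245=6.86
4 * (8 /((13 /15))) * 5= 184.62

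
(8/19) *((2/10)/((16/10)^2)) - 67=-10179/152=-66.97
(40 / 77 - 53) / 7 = -7.50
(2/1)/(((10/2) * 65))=2/325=0.01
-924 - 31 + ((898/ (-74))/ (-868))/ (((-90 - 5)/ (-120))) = -145683511/ 152551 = -954.98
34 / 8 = 17 / 4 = 4.25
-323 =-323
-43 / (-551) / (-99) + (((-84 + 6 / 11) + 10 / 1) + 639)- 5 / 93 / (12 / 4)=28979287 / 51243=565.53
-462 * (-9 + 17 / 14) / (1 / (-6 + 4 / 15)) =-103114 / 5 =-20622.80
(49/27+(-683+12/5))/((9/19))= -1741084/1215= -1432.99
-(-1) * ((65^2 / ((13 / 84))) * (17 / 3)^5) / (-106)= -6460349350 / 4293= -1504856.59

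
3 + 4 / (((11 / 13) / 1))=85 / 11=7.73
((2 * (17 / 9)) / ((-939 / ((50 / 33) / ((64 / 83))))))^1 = -35275 / 4462128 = -0.01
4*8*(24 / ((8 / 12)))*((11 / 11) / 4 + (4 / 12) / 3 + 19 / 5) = 23968 / 5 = 4793.60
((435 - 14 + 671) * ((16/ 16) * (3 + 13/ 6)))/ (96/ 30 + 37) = 28210/ 201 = 140.35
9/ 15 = 3/ 5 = 0.60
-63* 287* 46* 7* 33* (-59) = 11335593654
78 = 78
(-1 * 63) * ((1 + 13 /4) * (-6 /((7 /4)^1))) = 918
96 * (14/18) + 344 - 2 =1250/3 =416.67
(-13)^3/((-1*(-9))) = -2197/9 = -244.11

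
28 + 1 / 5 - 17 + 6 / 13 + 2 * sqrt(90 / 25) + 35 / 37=6 * sqrt(10) / 5 + 30321 / 2405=16.40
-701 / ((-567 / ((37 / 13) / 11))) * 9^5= 18908073 / 1001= 18889.18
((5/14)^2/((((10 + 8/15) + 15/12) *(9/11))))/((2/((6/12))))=1375/415716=0.00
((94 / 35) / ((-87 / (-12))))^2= 141376 / 1030225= 0.14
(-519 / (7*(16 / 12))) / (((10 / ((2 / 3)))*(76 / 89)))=-46191 / 10640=-4.34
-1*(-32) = 32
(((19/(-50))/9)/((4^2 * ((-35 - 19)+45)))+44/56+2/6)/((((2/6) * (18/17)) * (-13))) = -8631461/35380800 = -0.24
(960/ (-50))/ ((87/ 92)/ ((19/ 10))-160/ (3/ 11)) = 251712/ 7684675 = 0.03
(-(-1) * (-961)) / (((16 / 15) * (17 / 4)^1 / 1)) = -14415 / 68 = -211.99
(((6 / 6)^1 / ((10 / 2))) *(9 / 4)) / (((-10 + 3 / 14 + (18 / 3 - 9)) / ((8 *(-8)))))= 2016 / 895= 2.25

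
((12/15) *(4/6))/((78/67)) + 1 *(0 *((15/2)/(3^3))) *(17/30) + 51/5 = 1247/117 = 10.66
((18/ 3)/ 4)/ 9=1/ 6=0.17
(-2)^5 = -32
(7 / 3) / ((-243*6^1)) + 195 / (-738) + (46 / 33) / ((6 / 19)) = 4091635 / 986337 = 4.15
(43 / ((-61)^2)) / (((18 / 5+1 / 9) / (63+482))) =1054575 / 621407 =1.70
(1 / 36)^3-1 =-46655 / 46656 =-1.00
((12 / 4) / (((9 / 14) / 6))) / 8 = 7 / 2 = 3.50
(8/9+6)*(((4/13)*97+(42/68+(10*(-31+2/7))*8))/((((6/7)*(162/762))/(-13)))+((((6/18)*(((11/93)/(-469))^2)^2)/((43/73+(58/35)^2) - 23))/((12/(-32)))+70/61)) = 26233302732459098301829353189275/21996747599393301766218684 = 1192599.16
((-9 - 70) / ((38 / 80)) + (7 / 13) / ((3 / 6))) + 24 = -34886 / 247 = -141.24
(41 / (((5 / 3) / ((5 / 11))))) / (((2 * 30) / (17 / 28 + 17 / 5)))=2091 / 2800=0.75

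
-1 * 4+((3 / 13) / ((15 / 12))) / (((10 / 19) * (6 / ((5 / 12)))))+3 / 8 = -5617 / 1560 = -3.60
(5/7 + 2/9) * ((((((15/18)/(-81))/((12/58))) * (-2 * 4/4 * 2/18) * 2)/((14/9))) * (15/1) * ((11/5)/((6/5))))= 470525/1285956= 0.37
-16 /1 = -16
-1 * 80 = -80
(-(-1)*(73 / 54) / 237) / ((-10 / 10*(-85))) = 73 / 1087830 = 0.00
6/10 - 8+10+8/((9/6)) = 119/15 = 7.93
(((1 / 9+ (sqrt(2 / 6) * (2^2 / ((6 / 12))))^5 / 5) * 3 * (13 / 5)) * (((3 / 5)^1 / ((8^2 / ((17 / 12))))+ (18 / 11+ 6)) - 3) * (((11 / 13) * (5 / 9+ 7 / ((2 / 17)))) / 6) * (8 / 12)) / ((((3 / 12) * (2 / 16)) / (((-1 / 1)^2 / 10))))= 70769827 / 972000+ 72468302848 * sqrt(3) / 455625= 275559.85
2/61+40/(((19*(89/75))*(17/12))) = 1.29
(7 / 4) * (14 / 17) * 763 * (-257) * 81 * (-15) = 11674277685 / 34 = 343361108.38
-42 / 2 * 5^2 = -525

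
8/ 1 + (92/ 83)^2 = 63576/ 6889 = 9.23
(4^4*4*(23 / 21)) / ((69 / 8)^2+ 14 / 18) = 4521984 / 303079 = 14.92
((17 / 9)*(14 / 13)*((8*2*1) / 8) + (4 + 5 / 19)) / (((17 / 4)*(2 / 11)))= 407462 / 37791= 10.78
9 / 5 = 1.80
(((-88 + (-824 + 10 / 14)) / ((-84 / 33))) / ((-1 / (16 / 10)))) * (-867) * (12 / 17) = 85886856 / 245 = 350558.60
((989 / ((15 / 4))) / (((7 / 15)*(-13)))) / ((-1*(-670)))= -1978 / 30485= -0.06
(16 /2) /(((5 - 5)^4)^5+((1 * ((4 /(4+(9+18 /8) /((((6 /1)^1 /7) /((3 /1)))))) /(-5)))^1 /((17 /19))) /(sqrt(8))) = -29495 * sqrt(2) /38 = -1097.69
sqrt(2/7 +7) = 2.70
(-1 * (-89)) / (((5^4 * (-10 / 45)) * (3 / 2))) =-0.43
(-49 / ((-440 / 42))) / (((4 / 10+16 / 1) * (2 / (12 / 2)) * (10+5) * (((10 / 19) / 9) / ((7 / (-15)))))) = -410571 / 902000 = -0.46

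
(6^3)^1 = 216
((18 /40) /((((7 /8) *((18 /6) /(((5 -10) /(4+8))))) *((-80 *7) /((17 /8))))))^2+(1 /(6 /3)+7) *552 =16285925376289 /3933798400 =4140.00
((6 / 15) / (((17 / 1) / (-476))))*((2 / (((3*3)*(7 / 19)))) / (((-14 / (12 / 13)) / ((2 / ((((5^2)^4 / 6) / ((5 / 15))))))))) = 2432 / 533203125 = 0.00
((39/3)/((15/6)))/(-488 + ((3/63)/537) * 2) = -146601/13757935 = -0.01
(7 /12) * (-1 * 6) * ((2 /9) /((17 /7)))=-49 /153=-0.32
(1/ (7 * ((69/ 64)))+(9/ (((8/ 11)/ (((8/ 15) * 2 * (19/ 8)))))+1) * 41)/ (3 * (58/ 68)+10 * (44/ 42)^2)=4574534097/ 46673210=98.01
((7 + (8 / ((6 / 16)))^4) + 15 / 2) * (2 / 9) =33556781 / 729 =46031.25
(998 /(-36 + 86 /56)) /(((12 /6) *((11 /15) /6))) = -251496 /2123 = -118.46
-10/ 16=-5/ 8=-0.62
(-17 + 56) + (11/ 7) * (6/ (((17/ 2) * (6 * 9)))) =41791/ 1071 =39.02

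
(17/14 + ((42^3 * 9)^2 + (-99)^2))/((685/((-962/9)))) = -2994014386899887/43155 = -69378157499.71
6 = 6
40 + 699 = 739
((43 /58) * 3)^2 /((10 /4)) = 16641 /8410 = 1.98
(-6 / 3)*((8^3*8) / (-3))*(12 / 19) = 32768 / 19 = 1724.63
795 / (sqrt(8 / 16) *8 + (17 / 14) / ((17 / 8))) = -5565 / 388 + 38955 *sqrt(2) / 388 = 127.64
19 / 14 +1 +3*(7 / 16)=411 / 112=3.67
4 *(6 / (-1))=-24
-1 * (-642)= 642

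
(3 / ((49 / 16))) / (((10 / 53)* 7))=1272 / 1715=0.74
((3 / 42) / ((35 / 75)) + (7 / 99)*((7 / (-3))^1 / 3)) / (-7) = -8563 / 611226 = -0.01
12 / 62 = 6 / 31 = 0.19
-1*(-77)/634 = 77/634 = 0.12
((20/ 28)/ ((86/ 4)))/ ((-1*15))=-2/ 903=-0.00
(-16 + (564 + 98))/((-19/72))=-2448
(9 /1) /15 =3 /5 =0.60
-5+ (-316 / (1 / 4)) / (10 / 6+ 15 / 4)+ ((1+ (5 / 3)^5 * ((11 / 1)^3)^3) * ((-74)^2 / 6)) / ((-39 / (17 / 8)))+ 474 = -428722785983415227 / 284310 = -1507941282344.68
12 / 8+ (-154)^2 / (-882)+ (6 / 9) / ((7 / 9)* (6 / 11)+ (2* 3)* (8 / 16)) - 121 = -297359 / 2034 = -146.19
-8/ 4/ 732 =-1/ 366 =-0.00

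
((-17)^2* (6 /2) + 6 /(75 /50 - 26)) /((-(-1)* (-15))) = -14157 /245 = -57.78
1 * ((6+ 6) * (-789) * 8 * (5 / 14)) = -189360 / 7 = -27051.43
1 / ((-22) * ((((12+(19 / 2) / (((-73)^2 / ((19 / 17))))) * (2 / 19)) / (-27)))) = 46474209 / 47841046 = 0.97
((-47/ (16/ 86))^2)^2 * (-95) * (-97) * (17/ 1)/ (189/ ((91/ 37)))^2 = 108045154582.84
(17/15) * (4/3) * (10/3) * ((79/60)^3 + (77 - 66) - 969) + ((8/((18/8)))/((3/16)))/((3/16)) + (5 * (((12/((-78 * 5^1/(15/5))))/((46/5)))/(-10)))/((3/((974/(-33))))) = -11300024923393/2397681000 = -4712.90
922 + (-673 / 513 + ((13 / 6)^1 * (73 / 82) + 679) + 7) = 135336163 / 84132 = 1608.62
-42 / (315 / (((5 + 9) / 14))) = -2 / 15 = -0.13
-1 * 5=-5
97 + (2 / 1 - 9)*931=-6420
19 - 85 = -66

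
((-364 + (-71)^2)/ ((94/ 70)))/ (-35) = -4677/ 47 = -99.51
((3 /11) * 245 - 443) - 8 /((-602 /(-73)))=-1248750 /3311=-377.15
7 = 7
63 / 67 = 0.94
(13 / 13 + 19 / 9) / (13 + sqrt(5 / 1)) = 91 / 369-7 * sqrt(5) / 369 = 0.20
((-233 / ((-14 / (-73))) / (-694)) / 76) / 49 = 17009 / 36182384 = 0.00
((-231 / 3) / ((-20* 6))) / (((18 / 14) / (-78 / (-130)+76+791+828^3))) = 84991978379 / 300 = 283306594.60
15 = 15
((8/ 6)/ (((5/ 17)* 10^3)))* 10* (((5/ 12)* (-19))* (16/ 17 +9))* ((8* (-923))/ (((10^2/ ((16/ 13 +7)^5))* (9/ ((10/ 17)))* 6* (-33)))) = -18920422847143/ 5759646750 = -3285.00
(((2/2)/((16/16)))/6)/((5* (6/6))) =1/30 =0.03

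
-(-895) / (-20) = -179 / 4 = -44.75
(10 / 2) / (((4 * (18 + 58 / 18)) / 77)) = 3465 / 764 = 4.54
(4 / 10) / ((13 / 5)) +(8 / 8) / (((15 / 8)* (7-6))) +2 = 524 / 195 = 2.69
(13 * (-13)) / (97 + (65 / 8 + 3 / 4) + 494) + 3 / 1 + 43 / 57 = 949922 / 273543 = 3.47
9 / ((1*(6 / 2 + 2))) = 9 / 5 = 1.80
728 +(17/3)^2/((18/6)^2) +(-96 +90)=58771/81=725.57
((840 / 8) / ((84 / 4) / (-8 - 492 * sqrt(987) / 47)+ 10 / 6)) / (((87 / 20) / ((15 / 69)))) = 325458000 * sqrt(987) / 84748177579+ 266966364000 / 84748177579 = 3.27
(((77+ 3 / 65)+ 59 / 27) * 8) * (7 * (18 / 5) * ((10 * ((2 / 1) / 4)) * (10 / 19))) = 31147424 / 741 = 42034.31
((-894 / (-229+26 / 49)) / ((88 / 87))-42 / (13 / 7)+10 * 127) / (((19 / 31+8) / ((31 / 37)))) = 7699964039653 / 63260571660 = 121.72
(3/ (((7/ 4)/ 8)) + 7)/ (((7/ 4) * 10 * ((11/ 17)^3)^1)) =284954/ 65219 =4.37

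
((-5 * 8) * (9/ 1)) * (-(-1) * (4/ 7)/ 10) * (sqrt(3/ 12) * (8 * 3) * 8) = -13824/ 7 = -1974.86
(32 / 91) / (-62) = -16 / 2821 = -0.01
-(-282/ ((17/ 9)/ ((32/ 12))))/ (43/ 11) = 74448/ 731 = 101.84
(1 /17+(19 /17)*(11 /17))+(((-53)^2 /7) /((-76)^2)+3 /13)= 164397173 /151903024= 1.08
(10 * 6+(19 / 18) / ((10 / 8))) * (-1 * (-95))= 52022 / 9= 5780.22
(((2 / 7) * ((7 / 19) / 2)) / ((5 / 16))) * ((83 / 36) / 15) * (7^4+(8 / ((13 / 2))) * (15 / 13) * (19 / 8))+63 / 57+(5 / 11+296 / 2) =5049706378 / 23841675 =211.80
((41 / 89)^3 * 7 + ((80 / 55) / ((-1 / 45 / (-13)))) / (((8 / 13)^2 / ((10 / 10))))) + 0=69717987853 / 31018636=2247.62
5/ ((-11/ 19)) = -95/ 11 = -8.64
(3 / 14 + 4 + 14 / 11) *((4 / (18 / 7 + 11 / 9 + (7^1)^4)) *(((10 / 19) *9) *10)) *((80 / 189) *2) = 3120000 / 8524901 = 0.37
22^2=484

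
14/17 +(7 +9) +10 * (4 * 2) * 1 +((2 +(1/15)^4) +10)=93656267/860625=108.82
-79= -79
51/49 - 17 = -782/49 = -15.96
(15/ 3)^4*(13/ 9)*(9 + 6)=40625/ 3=13541.67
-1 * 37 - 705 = -742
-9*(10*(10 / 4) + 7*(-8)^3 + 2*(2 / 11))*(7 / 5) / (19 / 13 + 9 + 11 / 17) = 4036.41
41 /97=0.42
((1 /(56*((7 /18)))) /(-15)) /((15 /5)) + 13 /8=3183 /1960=1.62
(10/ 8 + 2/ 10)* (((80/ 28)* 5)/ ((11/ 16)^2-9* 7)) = -37120/ 112049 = -0.33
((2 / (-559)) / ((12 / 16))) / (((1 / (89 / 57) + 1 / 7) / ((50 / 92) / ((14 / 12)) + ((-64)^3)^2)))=-984681382156819 / 2352831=-418509184.11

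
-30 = -30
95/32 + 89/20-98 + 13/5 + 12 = -75.98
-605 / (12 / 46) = -13915 / 6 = -2319.17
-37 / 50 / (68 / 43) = -1591 / 3400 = -0.47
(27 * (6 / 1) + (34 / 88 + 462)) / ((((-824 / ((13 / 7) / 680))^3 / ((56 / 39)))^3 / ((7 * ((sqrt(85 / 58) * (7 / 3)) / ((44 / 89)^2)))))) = -1050379442287097 * sqrt(4930) / 10216881602207316621080812131139870252314304815562752000000000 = -0.00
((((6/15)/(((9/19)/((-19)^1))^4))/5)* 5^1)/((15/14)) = 475539765148/492075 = 966396.92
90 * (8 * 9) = 6480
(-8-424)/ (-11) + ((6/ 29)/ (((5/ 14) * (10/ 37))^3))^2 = 119623337150556636/ 2258544921875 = 52964.78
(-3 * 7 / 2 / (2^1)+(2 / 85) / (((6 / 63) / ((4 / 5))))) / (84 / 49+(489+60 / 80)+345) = -20041 / 3317975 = -0.01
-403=-403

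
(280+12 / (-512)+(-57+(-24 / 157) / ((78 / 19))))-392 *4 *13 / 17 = -4335157531 / 4441216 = -976.12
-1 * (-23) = 23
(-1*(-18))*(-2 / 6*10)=-60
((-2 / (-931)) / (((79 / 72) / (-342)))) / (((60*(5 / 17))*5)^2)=-5202 / 60484375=-0.00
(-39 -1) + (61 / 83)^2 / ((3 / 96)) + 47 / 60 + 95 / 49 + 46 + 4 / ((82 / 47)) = 23499622627 / 830400060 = 28.30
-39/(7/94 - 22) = 1222/687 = 1.78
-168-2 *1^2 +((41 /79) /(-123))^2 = -9548729 /56169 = -170.00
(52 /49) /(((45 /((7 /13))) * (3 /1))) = 4 /945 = 0.00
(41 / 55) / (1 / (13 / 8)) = 533 / 440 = 1.21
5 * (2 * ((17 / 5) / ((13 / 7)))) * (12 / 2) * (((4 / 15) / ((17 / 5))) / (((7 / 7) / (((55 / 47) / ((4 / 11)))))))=16940 / 611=27.73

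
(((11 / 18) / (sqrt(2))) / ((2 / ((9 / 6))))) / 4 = 0.08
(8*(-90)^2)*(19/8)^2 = 731025/2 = 365512.50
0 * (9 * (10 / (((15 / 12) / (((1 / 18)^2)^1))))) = 0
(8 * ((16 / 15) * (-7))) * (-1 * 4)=3584 / 15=238.93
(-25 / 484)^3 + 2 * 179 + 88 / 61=2485966821979 / 6916174144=359.44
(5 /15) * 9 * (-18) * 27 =-1458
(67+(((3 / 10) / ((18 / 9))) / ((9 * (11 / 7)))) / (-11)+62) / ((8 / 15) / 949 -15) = -888769817 / 103342228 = -8.60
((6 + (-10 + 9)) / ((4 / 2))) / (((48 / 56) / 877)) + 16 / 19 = 583397 / 228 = 2558.76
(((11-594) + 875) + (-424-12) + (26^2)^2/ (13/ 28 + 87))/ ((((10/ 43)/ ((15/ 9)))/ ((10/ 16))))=167198405/ 7347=22757.37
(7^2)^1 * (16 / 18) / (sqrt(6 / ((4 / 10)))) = 392 * sqrt(15) / 135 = 11.25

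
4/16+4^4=1025/4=256.25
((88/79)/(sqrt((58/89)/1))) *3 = 132 *sqrt(5162)/2291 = 4.14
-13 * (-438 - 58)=6448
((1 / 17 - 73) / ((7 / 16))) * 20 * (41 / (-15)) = 3253760 / 357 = 9114.17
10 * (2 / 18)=10 / 9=1.11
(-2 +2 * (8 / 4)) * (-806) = -1612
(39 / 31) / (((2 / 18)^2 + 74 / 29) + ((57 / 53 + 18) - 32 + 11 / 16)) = -77686128 / 597310139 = -0.13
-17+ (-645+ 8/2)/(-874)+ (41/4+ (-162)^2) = 45863995/1748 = 26237.98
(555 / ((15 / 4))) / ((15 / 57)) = 2812 / 5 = 562.40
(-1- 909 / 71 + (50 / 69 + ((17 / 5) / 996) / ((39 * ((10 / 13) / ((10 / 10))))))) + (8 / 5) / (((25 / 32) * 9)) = -15675707323 / 1219851000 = -12.85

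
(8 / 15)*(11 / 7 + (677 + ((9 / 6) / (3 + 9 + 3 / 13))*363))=2146132 / 5565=385.65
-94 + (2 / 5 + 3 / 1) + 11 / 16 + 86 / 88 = -78263 / 880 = -88.94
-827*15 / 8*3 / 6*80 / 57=-20675 / 19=-1088.16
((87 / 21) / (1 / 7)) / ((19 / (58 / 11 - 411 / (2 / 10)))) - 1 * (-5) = -652818 / 209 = -3123.53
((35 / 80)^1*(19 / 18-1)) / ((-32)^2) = 7 / 294912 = 0.00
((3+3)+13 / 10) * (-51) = -3723 / 10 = -372.30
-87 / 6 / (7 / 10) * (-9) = 1305 / 7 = 186.43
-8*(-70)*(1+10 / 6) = 4480 / 3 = 1493.33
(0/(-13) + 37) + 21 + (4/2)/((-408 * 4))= 47327/816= 58.00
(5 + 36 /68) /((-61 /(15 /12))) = -235 /2074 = -0.11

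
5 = 5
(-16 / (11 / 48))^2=589824 / 121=4874.58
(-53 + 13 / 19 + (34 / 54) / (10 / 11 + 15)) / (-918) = 4693097 / 82413450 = 0.06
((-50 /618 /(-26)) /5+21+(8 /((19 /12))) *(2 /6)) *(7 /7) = 3462749 /152646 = 22.68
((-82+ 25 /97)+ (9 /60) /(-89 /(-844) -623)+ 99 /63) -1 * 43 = -73279796034 /594943195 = -123.17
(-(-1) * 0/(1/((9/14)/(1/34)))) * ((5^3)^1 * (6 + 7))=0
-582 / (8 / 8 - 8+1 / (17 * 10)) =83.21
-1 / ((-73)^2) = -0.00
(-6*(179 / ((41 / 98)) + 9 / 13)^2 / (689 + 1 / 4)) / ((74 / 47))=-9808601498300 / 9659878267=-1015.40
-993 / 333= -331 / 111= -2.98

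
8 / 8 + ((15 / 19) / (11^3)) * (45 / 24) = 202537 / 202312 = 1.00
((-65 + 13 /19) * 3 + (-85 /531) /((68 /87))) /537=-2598283 /7223724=-0.36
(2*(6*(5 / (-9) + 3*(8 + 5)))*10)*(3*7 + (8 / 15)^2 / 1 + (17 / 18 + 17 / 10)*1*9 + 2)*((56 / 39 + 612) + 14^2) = 925706093056 / 5265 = 175822619.76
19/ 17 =1.12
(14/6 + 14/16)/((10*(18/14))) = 539/2160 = 0.25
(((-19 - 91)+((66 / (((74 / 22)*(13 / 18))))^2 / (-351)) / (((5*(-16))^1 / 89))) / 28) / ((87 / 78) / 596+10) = -482476550446 / 1255044351015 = -0.38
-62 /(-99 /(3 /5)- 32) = 62 /197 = 0.31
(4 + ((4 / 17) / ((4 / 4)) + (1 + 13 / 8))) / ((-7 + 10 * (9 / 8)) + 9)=933 / 1802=0.52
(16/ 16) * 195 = 195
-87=-87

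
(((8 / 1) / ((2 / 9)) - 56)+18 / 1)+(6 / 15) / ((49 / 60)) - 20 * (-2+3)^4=-1054 / 49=-21.51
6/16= 3/8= 0.38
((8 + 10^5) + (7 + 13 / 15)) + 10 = 1500388 / 15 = 100025.87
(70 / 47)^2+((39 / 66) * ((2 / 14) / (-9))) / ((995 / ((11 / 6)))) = 3685849283 / 1661653980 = 2.22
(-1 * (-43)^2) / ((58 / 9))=-16641 / 58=-286.91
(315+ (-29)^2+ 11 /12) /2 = 13883 /24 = 578.46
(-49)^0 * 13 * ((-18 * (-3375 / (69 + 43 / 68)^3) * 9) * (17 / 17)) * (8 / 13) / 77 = 11002604544 / 65394415471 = 0.17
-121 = -121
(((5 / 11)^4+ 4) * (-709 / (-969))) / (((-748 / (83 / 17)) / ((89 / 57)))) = -309995462387 / 10283001344748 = -0.03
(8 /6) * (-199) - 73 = -1015 /3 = -338.33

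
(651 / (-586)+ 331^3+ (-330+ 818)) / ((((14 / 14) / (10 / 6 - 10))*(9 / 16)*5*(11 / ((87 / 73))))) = -2739068591320 / 235279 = -11641789.50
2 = 2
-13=-13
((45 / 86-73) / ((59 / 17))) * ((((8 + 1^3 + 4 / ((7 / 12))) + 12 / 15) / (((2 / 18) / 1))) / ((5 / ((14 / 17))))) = -32704551 / 63425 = -515.64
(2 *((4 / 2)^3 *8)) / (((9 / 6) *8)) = 32 / 3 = 10.67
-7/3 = -2.33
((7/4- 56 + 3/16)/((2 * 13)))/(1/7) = -6055/416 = -14.56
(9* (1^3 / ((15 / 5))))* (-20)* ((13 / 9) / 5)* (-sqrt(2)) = 52* sqrt(2) / 3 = 24.51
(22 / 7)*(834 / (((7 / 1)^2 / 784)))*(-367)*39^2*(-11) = 1802588838336 / 7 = 257512691190.86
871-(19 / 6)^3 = 181277 / 216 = 839.25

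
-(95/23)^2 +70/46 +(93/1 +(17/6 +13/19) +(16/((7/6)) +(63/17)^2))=13227945923/121999038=108.43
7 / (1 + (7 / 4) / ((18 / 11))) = 504 / 149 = 3.38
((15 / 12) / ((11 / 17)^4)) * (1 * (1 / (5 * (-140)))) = -83521 / 8198960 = -0.01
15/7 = 2.14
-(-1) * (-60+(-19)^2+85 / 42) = 12727 / 42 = 303.02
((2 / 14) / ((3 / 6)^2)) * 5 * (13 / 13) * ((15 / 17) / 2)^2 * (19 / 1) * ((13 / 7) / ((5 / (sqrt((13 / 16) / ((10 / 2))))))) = 11115 * sqrt(65) / 56644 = 1.58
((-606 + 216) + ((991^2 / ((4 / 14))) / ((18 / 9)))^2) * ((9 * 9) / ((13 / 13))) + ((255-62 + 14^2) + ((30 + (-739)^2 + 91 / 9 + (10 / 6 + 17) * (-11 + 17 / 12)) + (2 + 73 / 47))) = 1619258125946748967 / 6768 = 239252087167072.84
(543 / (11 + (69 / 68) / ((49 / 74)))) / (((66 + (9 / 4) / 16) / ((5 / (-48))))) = -354760 / 5198871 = -0.07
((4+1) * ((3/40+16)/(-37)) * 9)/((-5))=5787/1480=3.91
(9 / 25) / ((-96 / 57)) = -171 / 800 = -0.21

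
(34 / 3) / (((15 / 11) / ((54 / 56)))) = 8.01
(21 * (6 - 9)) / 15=-21 / 5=-4.20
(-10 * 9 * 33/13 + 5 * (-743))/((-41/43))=2204395/533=4135.83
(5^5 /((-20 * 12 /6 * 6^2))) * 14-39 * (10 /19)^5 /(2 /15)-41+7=-27167913829 /356558256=-76.19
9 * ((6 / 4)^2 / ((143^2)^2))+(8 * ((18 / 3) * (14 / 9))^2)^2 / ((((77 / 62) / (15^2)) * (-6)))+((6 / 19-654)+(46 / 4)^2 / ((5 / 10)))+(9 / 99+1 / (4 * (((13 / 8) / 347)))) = -12583190195379889145 / 858067605252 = -14664567.36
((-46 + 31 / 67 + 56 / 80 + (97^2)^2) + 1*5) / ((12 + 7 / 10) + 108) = 59314591579 / 80869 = 733465.13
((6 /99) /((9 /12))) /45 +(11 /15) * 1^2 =0.74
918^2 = 842724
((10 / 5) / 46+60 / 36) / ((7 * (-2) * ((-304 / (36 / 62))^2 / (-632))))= 125847 / 446834248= 0.00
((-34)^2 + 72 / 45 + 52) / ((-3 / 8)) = -16128 / 5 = -3225.60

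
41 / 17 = 2.41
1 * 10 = 10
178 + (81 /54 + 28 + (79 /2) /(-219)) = 45403 /219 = 207.32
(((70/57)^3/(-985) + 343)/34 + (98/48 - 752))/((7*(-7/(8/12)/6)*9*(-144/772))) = -708504346072517/19692951007464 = -35.98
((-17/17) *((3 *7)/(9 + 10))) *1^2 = -21/19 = -1.11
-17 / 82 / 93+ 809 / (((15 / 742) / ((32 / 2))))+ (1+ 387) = 24429301171 / 38130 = 640684.53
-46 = -46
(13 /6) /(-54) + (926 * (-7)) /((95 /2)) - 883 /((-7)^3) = -1413960113 /10557540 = -133.93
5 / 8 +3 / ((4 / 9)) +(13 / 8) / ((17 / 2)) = 1029 / 136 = 7.57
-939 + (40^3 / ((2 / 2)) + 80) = 63141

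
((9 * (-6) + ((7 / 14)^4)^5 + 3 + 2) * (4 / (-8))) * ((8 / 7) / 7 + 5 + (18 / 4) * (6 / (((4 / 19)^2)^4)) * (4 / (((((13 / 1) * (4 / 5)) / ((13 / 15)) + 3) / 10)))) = 457138258.54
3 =3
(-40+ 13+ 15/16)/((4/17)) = -110.77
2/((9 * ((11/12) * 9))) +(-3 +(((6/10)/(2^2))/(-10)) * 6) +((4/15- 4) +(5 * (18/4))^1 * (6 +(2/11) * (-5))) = 3200147/29700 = 107.75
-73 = -73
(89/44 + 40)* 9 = 16641/44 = 378.20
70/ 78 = 35/ 39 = 0.90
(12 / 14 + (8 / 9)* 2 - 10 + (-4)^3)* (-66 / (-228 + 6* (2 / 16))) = -395648 / 19089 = -20.73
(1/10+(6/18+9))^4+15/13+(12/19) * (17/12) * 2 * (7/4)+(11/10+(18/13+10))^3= 333690044169433/33811830000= 9869.03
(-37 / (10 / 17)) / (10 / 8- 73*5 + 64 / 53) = 66674 / 384295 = 0.17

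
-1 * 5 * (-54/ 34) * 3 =405/ 17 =23.82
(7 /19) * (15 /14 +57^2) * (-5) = -227505 /38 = -5986.97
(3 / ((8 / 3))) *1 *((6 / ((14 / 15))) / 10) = 81 / 112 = 0.72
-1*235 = -235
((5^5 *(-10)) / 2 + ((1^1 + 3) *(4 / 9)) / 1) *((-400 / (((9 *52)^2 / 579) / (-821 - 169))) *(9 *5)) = -373141133750 / 507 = -735978567.55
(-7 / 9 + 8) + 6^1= 119 / 9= 13.22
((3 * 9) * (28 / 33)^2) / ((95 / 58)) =11.87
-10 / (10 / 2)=-2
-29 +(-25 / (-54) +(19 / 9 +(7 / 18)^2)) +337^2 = 36787843 / 324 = 113542.73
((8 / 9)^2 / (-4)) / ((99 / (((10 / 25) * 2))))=-64 / 40095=-0.00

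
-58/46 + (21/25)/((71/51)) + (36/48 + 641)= 104690407/163300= 641.09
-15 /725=-3 /145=-0.02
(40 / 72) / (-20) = -1 / 36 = -0.03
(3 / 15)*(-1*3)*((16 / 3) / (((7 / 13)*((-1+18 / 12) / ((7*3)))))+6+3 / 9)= -1267 / 5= -253.40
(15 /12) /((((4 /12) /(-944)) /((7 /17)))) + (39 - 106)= -25919 /17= -1524.65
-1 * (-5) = 5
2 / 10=1 / 5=0.20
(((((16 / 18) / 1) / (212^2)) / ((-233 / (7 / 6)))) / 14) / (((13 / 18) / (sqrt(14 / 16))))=-sqrt(14) / 408406128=-0.00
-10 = -10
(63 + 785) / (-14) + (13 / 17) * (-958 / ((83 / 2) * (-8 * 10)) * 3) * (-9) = -13142183 / 197540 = -66.53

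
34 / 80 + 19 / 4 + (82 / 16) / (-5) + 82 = 1723 / 20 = 86.15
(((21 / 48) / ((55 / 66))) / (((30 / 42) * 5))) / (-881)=-147 / 881000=-0.00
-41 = -41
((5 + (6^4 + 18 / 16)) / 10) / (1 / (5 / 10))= 10417 / 160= 65.11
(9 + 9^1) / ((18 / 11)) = 11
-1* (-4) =4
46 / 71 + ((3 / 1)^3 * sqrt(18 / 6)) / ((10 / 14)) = 46 / 71 + 189 * sqrt(3) / 5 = 66.12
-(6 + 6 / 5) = -36 / 5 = -7.20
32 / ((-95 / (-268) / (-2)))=-17152 / 95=-180.55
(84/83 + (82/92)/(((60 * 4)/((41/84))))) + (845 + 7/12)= 65163331043/76970880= 846.60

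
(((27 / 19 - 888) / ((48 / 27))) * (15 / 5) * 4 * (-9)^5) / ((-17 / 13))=-349132822155 / 1292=-270226642.53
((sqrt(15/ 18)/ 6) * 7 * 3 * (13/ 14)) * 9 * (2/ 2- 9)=-39 * sqrt(30)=-213.61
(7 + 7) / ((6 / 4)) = 28 / 3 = 9.33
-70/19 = -3.68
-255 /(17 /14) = -210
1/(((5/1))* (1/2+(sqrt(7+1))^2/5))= 2/21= 0.10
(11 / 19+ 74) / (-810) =-1417 / 15390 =-0.09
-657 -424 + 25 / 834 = -901529 / 834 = -1080.97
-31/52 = -0.60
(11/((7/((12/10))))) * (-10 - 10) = -264/7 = -37.71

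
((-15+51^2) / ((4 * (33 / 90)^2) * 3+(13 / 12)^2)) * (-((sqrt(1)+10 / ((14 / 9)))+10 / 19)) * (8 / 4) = -19699113600 / 1334389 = -14762.65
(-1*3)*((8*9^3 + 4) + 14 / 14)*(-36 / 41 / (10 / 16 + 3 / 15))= 8405280 / 451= 18636.98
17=17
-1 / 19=-0.05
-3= -3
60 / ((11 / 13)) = 780 / 11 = 70.91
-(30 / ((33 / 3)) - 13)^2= -12769 / 121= -105.53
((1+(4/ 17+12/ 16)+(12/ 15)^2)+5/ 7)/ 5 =39741/ 59500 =0.67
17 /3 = 5.67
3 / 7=0.43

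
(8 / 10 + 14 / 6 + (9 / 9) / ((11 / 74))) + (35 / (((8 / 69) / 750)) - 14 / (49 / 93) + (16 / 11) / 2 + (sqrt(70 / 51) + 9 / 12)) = sqrt(3570) / 51 + 261481624 / 1155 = 226392.19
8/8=1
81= 81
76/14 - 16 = -74/7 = -10.57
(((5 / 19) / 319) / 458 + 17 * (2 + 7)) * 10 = 2123592595 / 1387969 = 1530.00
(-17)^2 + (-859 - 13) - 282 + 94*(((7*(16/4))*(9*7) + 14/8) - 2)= 329855/2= 164927.50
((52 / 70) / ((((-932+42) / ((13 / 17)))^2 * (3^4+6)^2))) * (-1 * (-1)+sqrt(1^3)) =2197 / 15160880140875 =0.00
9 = 9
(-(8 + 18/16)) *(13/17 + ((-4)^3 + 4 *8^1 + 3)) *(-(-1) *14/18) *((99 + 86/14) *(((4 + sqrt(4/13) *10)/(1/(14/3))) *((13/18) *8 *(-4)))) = -4814028800 *sqrt(13)/1377-12516474880/1377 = -21694773.10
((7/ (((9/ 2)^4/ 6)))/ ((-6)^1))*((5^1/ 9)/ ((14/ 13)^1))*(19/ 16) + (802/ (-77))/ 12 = -3993989/ 4546773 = -0.88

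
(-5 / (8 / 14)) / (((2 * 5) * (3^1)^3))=-7 / 216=-0.03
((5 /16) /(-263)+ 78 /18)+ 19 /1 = 294545 /12624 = 23.33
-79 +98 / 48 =-1847 / 24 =-76.96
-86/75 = -1.15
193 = 193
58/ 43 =1.35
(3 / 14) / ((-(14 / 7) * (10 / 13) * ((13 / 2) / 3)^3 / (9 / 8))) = -729 / 47320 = -0.02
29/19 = 1.53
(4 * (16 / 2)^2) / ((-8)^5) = -1 / 128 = -0.01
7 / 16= 0.44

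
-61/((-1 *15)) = 61/15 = 4.07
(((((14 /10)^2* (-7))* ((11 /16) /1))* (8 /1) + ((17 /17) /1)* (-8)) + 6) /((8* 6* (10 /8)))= -1291 /1000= -1.29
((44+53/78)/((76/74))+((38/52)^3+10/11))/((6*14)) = 493736423/925692768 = 0.53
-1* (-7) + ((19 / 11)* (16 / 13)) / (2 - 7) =4701 / 715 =6.57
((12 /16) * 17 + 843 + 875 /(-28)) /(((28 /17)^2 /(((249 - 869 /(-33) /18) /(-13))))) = -6445487525 /1100736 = -5855.62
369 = 369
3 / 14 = 0.21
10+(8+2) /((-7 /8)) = -1.43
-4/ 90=-2/ 45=-0.04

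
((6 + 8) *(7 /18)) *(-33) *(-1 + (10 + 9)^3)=-1232154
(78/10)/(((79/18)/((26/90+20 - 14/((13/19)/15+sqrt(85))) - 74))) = -325348286289/3408828275 - 39913965 * sqrt(85)/136353131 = -98.14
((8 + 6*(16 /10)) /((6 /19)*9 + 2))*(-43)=-17974 /115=-156.30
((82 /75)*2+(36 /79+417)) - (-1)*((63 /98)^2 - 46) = 374.06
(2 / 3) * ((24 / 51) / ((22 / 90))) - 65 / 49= -395 / 9163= -0.04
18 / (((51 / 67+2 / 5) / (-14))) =-84420 / 389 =-217.02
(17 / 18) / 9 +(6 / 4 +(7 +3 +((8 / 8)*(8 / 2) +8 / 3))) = 1480 / 81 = 18.27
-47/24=-1.96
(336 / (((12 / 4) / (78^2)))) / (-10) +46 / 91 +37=-30986999 / 455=-68103.29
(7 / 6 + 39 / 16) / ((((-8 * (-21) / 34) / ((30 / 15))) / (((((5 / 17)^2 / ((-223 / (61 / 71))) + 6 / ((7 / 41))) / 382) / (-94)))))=-194732368471 / 136392948349056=-0.00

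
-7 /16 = -0.44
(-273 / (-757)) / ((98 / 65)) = 2535 / 10598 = 0.24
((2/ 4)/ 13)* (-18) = -0.69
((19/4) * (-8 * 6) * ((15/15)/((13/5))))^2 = 7689.94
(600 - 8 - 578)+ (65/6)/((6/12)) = 107/3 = 35.67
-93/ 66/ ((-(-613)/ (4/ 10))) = -31/ 33715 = -0.00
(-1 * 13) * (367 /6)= -4771 /6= -795.17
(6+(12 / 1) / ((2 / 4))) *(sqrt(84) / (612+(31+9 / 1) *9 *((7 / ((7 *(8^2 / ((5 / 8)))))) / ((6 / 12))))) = 640 *sqrt(21) / 6603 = 0.44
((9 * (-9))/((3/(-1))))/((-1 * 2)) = -27/2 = -13.50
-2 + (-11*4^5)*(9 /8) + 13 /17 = -215445 /17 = -12673.24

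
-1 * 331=-331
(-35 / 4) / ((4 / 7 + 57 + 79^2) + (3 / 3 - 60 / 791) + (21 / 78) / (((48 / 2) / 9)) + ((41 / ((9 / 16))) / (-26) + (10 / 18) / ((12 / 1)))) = -5552820 / 3996024667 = -0.00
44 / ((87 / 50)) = 2200 / 87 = 25.29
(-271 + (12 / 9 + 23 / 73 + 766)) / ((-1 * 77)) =-15538 / 2409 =-6.45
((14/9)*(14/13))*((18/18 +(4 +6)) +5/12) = 6713/351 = 19.13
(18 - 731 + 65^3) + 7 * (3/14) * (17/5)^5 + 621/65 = 22311500673/81250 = 274603.09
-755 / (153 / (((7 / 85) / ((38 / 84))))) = -14798 / 16473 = -0.90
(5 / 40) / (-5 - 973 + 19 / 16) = -2 / 15629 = -0.00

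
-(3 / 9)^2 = -0.11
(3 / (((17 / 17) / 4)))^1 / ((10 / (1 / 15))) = 2 / 25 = 0.08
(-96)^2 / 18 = 512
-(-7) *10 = 70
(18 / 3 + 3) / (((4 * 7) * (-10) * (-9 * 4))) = 1 / 1120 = 0.00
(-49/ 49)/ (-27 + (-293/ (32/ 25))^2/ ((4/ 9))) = -4096/ 482790033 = -0.00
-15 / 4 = -3.75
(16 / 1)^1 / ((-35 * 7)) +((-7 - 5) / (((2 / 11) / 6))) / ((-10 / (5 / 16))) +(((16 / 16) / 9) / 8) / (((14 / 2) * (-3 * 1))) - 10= 61097 / 26460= 2.31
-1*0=0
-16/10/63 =-8/315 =-0.03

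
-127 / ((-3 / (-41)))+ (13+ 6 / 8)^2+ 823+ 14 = -34061 / 48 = -709.60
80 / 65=16 / 13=1.23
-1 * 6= -6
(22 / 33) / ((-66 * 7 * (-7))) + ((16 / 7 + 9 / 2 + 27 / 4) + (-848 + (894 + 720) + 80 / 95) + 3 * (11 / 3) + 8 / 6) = 292253653 / 368676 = 792.71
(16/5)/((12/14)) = 56/15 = 3.73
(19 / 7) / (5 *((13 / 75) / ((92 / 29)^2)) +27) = 2412240 / 24071971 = 0.10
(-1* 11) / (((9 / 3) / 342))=-1254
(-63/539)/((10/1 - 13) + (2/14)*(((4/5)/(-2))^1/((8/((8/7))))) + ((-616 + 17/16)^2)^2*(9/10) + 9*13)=-41287680/45460595178799494067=-0.00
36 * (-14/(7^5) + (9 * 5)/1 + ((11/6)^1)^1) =4048014/2401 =1685.97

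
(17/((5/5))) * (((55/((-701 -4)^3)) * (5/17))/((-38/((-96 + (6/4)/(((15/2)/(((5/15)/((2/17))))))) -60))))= -51293/15978359700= -0.00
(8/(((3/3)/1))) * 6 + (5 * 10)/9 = 53.56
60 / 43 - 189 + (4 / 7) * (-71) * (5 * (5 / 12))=-245732 / 903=-272.13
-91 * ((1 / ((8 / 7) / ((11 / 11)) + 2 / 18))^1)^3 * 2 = -92.30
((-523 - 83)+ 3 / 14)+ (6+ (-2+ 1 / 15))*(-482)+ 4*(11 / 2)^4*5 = 6608839 / 420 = 15735.33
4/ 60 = 1/ 15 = 0.07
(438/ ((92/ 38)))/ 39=1387/ 299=4.64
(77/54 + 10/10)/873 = 131/47142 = 0.00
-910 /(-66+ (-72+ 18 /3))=455 /66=6.89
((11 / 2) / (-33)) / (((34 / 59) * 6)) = -59 / 1224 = -0.05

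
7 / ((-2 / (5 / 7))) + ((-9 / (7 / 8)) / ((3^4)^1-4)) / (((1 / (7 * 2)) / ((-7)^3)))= 14057 / 22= 638.95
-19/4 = -4.75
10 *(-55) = -550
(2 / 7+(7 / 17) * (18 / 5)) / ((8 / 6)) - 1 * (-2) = 1979 / 595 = 3.33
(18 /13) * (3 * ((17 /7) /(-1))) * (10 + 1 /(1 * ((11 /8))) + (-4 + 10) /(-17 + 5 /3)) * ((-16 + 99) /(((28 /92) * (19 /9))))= -1793225790 /133133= -13469.43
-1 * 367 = -367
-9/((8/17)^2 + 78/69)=-59823/8986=-6.66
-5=-5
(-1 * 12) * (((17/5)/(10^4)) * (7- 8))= 51/12500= 0.00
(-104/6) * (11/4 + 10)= -221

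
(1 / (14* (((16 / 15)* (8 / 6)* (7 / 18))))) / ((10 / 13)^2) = 13689 / 62720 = 0.22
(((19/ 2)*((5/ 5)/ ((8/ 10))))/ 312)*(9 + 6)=475/ 832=0.57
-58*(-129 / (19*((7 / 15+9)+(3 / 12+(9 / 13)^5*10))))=166680853560 / 4785971161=34.83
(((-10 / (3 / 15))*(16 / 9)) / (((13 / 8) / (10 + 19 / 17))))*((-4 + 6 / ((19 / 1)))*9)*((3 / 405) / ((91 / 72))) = 6451200 / 54587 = 118.18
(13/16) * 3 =39/16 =2.44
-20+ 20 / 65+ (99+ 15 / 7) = 81.45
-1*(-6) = 6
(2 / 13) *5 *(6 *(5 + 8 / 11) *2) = 7560 / 143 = 52.87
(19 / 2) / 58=0.16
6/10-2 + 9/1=38/5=7.60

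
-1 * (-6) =6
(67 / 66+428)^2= 801739225 / 4356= 184054.00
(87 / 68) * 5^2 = 31.99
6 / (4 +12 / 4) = 6 / 7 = 0.86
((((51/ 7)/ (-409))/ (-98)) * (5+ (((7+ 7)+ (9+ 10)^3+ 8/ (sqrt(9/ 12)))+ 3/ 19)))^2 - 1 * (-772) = 906431160 * sqrt(3)/ 373928405011+ 3140506973926327/ 4059794111548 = 773.57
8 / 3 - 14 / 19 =110 / 57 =1.93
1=1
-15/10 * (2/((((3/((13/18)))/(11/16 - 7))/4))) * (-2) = -1313/36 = -36.47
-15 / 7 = -2.14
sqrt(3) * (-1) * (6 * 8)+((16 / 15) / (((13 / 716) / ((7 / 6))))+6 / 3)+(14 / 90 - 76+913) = 531002 / 585 - 48 * sqrt(3) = 824.56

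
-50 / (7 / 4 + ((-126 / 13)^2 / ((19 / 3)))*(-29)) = 642200 / 5502371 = 0.12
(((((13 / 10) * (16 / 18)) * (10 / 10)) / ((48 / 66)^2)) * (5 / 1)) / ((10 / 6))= 1573 / 240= 6.55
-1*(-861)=861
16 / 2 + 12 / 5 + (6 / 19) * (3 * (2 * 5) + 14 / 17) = 32516 / 1615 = 20.13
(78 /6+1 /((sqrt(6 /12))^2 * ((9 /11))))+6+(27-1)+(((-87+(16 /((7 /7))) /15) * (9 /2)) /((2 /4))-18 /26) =-425089 /585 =-726.65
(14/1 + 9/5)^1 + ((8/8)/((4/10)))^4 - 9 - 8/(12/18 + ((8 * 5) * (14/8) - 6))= 354933/7760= 45.74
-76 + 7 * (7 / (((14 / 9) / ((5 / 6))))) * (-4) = -181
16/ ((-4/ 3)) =-12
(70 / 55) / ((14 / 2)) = 2 / 11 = 0.18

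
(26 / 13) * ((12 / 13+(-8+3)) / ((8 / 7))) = -371 / 52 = -7.13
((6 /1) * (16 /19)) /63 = 32 /399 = 0.08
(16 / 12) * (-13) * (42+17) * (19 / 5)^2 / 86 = -553774 / 3225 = -171.71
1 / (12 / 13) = 13 / 12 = 1.08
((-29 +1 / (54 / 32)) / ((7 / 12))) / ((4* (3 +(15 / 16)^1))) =-12272 / 3969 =-3.09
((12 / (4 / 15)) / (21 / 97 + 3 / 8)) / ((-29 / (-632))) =2452160 / 1479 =1657.99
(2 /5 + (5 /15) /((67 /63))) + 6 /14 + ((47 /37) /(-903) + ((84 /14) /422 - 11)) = -23250944191 /2361656535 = -9.85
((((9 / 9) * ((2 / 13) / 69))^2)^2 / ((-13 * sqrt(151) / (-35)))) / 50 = 56 * sqrt(151) / 6354188234877015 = 0.00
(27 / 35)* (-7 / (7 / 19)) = -513 / 35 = -14.66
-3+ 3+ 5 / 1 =5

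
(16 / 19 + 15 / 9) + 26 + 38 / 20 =17333 / 570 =30.41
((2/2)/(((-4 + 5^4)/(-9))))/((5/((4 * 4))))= -0.05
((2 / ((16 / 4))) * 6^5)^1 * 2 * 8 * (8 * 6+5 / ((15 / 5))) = 3089664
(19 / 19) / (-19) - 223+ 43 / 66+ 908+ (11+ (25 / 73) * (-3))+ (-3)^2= 64497883 / 91542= 704.57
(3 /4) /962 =3 /3848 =0.00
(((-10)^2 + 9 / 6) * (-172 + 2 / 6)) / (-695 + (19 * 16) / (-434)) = 22686265 / 905802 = 25.05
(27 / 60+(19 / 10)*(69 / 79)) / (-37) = -3333 / 58460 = -0.06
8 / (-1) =-8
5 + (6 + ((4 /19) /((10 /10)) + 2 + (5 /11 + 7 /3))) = 10031 /627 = 16.00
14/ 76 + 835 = 31737/ 38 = 835.18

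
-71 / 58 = -1.22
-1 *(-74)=74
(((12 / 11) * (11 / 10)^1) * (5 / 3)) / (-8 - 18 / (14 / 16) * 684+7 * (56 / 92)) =-161 / 1133005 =-0.00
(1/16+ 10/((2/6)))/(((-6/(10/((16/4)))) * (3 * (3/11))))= -26455/1728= -15.31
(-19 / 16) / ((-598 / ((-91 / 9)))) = -133 / 6624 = -0.02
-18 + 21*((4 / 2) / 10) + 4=-49 / 5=-9.80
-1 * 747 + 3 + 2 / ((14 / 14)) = -742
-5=-5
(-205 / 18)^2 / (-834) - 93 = -25172113 / 270216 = -93.16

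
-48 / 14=-3.43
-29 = -29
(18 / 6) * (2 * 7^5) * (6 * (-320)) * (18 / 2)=-1742549760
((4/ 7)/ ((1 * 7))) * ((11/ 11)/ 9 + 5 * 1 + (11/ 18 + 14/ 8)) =269/ 441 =0.61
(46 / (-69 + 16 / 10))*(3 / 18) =-115 / 1011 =-0.11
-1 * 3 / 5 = -3 / 5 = -0.60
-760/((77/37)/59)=-1659080/77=-21546.49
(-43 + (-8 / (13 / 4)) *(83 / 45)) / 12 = -27811 / 7020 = -3.96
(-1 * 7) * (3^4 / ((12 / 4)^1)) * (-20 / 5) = 756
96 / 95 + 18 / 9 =286 / 95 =3.01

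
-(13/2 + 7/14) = -7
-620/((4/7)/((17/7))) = -2635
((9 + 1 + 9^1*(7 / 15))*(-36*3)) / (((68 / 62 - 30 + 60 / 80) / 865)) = 164493936 / 3491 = 47119.43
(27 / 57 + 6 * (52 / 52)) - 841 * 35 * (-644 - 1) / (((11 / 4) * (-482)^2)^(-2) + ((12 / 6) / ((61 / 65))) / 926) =198026097077282618835679 / 24004972011412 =8249378378.08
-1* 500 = -500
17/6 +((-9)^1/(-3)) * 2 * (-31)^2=34613/6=5768.83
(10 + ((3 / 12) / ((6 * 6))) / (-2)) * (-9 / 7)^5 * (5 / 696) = -31481865 / 124775168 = -0.25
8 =8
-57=-57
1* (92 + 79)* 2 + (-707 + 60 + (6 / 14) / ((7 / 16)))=-14897 / 49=-304.02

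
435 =435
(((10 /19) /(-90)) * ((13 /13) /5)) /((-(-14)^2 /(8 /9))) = 2 /377055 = 0.00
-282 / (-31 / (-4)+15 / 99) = -37224 / 1043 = -35.69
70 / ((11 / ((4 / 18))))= 1.41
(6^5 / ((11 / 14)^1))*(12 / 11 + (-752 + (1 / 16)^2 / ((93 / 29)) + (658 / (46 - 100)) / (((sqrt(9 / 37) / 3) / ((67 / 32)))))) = -111502682487 / 15004 - 2777418*sqrt(37) / 11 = -8967382.62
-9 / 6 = -3 / 2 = -1.50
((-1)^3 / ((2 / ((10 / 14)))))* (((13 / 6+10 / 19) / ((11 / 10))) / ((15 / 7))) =-1535 / 3762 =-0.41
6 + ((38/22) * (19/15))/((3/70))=5648/99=57.05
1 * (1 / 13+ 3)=40 / 13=3.08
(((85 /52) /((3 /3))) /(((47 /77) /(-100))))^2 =26773140625 /373321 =71716.14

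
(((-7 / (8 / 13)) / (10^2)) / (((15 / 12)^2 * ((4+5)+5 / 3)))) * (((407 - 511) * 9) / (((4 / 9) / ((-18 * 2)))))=-517.44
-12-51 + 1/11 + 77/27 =-17837/297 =-60.06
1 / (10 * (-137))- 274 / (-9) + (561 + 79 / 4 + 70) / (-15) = -12.94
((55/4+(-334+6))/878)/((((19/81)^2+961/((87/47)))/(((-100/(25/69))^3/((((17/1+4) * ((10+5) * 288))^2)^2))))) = 147841217/690951711200623165440000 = 0.00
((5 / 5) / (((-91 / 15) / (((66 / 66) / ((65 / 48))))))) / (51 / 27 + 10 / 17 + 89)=-5508 / 4139317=-0.00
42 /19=2.21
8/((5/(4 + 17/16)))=81/10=8.10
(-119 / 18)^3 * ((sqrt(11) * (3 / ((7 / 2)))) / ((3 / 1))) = -273.81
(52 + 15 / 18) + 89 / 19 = 6557 / 114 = 57.52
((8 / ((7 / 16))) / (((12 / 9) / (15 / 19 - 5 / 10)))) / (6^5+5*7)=528 / 1038863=0.00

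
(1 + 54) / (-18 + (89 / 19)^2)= 19855 / 1423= 13.95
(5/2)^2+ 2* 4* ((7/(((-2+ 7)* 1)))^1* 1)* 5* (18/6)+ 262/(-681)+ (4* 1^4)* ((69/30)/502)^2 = 372973187737/2145184050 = 173.87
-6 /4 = -3 /2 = -1.50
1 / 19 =0.05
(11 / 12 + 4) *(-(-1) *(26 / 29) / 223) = 0.02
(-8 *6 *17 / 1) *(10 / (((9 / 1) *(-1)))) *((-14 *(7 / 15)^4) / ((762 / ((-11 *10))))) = 201146176 / 2314575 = 86.90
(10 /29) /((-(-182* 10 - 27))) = 10 /53563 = 0.00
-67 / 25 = -2.68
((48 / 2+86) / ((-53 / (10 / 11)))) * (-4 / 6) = 200 / 159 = 1.26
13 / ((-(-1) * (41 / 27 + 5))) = 351 / 176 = 1.99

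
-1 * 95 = -95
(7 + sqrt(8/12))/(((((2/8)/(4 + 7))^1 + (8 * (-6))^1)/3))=-924/2111 - 44 * sqrt(6)/2111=-0.49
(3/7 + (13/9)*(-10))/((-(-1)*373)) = -883/23499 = -0.04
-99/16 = -6.19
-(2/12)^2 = -1/36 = -0.03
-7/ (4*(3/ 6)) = -7/ 2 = -3.50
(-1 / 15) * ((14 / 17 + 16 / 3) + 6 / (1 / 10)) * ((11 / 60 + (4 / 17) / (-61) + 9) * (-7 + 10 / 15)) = 18306974791 / 71397450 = 256.41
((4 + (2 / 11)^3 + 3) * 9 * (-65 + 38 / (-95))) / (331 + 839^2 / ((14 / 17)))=-0.00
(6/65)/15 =2/325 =0.01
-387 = -387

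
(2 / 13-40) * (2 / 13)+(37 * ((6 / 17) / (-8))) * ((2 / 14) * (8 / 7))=-900506 / 140777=-6.40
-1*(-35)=35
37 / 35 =1.06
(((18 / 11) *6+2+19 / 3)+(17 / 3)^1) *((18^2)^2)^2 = 2887229670912 / 11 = 262475424628.36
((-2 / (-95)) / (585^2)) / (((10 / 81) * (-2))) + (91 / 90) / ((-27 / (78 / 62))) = -237414568 / 5039263125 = -0.05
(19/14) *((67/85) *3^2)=11457/1190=9.63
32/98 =16/49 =0.33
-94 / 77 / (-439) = 94 / 33803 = 0.00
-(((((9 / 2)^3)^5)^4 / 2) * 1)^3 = -5802988355301064263572941269018812264886757498342118039827603956893368389206154994705426429662904979537365662938773593537918329060451697709838267789886857631025156060199201 / 12259964326927110866866776217202473468949912977468817408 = -473328323032368049624111500000000000000000000000000000000000000000000000000000000000000000000000000000000000000000000.00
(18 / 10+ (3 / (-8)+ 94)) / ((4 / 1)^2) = 3817 / 640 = 5.96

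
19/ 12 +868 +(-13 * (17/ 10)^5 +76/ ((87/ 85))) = 2201838911/ 2900000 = 759.25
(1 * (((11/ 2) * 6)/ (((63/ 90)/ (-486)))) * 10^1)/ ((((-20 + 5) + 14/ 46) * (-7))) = -18443700/ 8281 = -2227.23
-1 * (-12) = 12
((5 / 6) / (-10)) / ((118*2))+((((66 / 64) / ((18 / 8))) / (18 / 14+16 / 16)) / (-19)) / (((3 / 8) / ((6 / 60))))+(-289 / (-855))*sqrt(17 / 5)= -5113 / 1614240+289*sqrt(85) / 4275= 0.62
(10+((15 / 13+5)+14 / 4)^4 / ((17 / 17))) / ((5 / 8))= 13913.01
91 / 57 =1.60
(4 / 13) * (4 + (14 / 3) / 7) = 56 / 39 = 1.44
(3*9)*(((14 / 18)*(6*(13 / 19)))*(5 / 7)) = 1170 / 19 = 61.58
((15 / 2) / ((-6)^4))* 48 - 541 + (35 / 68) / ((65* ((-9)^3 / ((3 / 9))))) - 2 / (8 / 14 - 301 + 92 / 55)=-120239463962545 / 222371019468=-540.72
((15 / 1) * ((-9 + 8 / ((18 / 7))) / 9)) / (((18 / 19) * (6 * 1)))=-5035 / 2916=-1.73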